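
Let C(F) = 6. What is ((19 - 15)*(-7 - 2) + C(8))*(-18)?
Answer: 540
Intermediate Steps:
((19 - 15)*(-7 - 2) + C(8))*(-18) = ((19 - 15)*(-7 - 2) + 6)*(-18) = (4*(-9) + 6)*(-18) = (-36 + 6)*(-18) = -30*(-18) = 540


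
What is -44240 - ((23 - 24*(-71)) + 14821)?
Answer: -60788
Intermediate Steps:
-44240 - ((23 - 24*(-71)) + 14821) = -44240 - ((23 + 1704) + 14821) = -44240 - (1727 + 14821) = -44240 - 1*16548 = -44240 - 16548 = -60788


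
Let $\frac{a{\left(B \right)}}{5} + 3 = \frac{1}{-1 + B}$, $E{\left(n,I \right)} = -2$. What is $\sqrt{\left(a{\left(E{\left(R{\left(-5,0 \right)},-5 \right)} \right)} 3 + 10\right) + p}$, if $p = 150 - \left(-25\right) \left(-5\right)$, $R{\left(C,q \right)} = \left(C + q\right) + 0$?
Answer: $i \sqrt{15} \approx 3.873 i$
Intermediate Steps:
$R{\left(C,q \right)} = C + q$
$a{\left(B \right)} = -15 + \frac{5}{-1 + B}$
$p = 25$ ($p = 150 - 125 = 25$)
$\sqrt{\left(a{\left(E{\left(R{\left(-5,0 \right)},-5 \right)} \right)} 3 + 10\right) + p} = \sqrt{\left(\frac{5 \left(4 - -6\right)}{-1 - 2} \cdot 3 + 10\right) + 25} = \sqrt{\left(\frac{5 \left(4 + 6\right)}{-3} \cdot 3 + 10\right) + 25} = \sqrt{\left(5 \left(- \frac{1}{3}\right) 10 \cdot 3 + 10\right) + 25} = \sqrt{\left(\left(- \frac{50}{3}\right) 3 + 10\right) + 25} = \sqrt{\left(-50 + 10\right) + 25} = \sqrt{-40 + 25} = \sqrt{-15} = i \sqrt{15}$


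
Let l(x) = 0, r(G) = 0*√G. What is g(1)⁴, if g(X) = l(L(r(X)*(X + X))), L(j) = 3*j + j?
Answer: 0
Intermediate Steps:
r(G) = 0
L(j) = 4*j
g(X) = 0
g(1)⁴ = 0⁴ = 0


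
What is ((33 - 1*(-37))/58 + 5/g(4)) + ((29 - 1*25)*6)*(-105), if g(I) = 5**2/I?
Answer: -365109/145 ≈ -2518.0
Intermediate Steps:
g(I) = 25/I
((33 - 1*(-37))/58 + 5/g(4)) + ((29 - 1*25)*6)*(-105) = ((33 - 1*(-37))/58 + 5/((25/4))) + ((29 - 1*25)*6)*(-105) = ((33 + 37)*(1/58) + 5/((25*(1/4)))) + ((29 - 25)*6)*(-105) = (70*(1/58) + 5/(25/4)) + (4*6)*(-105) = (35/29 + 5*(4/25)) + 24*(-105) = (35/29 + 4/5) - 2520 = 291/145 - 2520 = -365109/145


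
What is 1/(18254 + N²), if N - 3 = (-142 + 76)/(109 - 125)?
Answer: 64/1171505 ≈ 5.4631e-5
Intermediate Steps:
N = 57/8 (N = 3 + (-142 + 76)/(109 - 125) = 3 - 66/(-16) = 3 - 66*(-1/16) = 3 + 33/8 = 57/8 ≈ 7.1250)
1/(18254 + N²) = 1/(18254 + (57/8)²) = 1/(18254 + 3249/64) = 1/(1171505/64) = 64/1171505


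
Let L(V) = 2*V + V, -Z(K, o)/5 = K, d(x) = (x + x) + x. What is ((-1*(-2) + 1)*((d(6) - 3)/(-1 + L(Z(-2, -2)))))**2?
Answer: 2025/841 ≈ 2.4078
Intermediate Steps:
d(x) = 3*x (d(x) = 2*x + x = 3*x)
Z(K, o) = -5*K
L(V) = 3*V
((-1*(-2) + 1)*((d(6) - 3)/(-1 + L(Z(-2, -2)))))**2 = ((-1*(-2) + 1)*((3*6 - 3)/(-1 + 3*(-5*(-2)))))**2 = ((2 + 1)*((18 - 3)/(-1 + 3*10)))**2 = (3*(15/(-1 + 30)))**2 = (3*(15/29))**2 = (45/29)**2 = 2025/841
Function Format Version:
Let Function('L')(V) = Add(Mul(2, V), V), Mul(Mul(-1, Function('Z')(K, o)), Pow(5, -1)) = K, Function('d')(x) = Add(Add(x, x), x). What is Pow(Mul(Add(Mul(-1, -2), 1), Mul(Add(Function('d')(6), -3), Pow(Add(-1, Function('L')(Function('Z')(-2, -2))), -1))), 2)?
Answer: Rational(2025, 841) ≈ 2.4078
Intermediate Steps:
Function('d')(x) = Mul(3, x) (Function('d')(x) = Add(Mul(2, x), x) = Mul(3, x))
Function('Z')(K, o) = Mul(-5, K)
Function('L')(V) = Mul(3, V)
Pow(Mul(Add(Mul(-1, -2), 1), Mul(Add(Function('d')(6), -3), Pow(Add(-1, Function('L')(Function('Z')(-2, -2))), -1))), 2) = Pow(Mul(Add(Mul(-1, -2), 1), Mul(Add(Mul(3, 6), -3), Pow(Add(-1, Mul(3, Mul(-5, -2))), -1))), 2) = Pow(Mul(Add(2, 1), Mul(Add(18, -3), Pow(Add(-1, Mul(3, 10)), -1))), 2) = Pow(Mul(3, Mul(15, Pow(Add(-1, 30), -1))), 2) = Pow(Mul(3, Mul(15, Pow(29, -1))), 2) = Pow(Mul(3, Mul(15, Rational(1, 29))), 2) = Pow(Mul(3, Rational(15, 29)), 2) = Pow(Rational(45, 29), 2) = Rational(2025, 841)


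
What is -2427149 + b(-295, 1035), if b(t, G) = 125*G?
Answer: -2297774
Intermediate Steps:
-2427149 + b(-295, 1035) = -2427149 + 125*1035 = -2427149 + 129375 = -2297774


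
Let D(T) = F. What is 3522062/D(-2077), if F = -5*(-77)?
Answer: 3522062/385 ≈ 9148.2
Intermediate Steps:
F = 385
D(T) = 385
3522062/D(-2077) = 3522062/385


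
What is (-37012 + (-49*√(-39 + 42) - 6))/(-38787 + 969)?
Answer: 18509/18909 + 49*√3/37818 ≈ 0.98109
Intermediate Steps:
(-37012 + (-49*√(-39 + 42) - 6))/(-38787 + 969) = (-37012 + (-49*√3 - 6))/(-37818) = (-37012 + (-6 - 49*√3))*(-1/37818) = (-37018 - 49*√3)*(-1/37818) = 18509/18909 + 49*√3/37818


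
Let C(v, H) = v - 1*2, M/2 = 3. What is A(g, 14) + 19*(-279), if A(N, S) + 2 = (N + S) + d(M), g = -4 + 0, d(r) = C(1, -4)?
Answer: -5294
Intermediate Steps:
M = 6 (M = 2*3 = 6)
C(v, H) = -2 + v (C(v, H) = v - 2 = -2 + v)
d(r) = -1 (d(r) = -2 + 1 = -1)
g = -4
A(N, S) = -3 + N + S (A(N, S) = -2 + ((N + S) - 1) = -2 + (-1 + N + S) = -3 + N + S)
A(g, 14) + 19*(-279) = (-3 - 4 + 14) + 19*(-279) = 7 - 5301 = -5294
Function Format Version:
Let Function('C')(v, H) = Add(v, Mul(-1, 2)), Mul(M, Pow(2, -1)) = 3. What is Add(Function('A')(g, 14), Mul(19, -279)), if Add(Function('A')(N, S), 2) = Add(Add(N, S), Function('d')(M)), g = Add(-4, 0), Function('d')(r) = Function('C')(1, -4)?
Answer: -5294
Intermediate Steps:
M = 6 (M = Mul(2, 3) = 6)
Function('C')(v, H) = Add(-2, v) (Function('C')(v, H) = Add(v, -2) = Add(-2, v))
Function('d')(r) = -1 (Function('d')(r) = Add(-2, 1) = -1)
g = -4
Function('A')(N, S) = Add(-3, N, S) (Function('A')(N, S) = Add(-2, Add(Add(N, S), -1)) = Add(-2, Add(-1, N, S)) = Add(-3, N, S))
Add(Function('A')(g, 14), Mul(19, -279)) = Add(Add(-3, -4, 14), Mul(19, -279)) = Add(7, -5301) = -5294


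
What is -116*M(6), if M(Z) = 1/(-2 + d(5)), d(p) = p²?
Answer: -116/23 ≈ -5.0435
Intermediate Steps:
M(Z) = 1/23 (M(Z) = 1/(-2 + 5²) = 1/(-2 + 25) = 1/23)
-116*M(6) = -116*1/23 = -116/23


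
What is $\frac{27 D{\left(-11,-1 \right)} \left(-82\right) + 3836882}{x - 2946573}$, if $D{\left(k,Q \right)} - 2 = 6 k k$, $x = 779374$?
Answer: $- \frac{2225090}{2167199} \approx -1.0267$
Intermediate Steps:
$D{\left(k,Q \right)} = 2 + 6 k^{2}$ ($D{\left(k,Q \right)} = 2 + 6 k k = 2 + 6 k^{2}$)
$\frac{27 D{\left(-11,-1 \right)} \left(-82\right) + 3836882}{x - 2946573} = \frac{27 \left(2 + 6 \left(-11\right)^{2}\right) \left(-82\right) + 3836882}{779374 - 2946573} = \frac{27 \left(2 + 6 \cdot 121\right) \left(-82\right) + 3836882}{-2167199} = \left(27 \left(2 + 726\right) \left(-82\right) + 3836882\right) \left(- \frac{1}{2167199}\right) = \left(27 \cdot 728 \left(-82\right) + 3836882\right) \left(- \frac{1}{2167199}\right) = \left(19656 \left(-82\right) + 3836882\right) \left(- \frac{1}{2167199}\right) = \left(-1611792 + 3836882\right) \left(- \frac{1}{2167199}\right) = 2225090 \left(- \frac{1}{2167199}\right) = - \frac{2225090}{2167199}$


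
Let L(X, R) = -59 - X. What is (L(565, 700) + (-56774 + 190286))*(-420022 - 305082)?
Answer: -96357620352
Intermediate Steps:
(L(565, 700) + (-56774 + 190286))*(-420022 - 305082) = ((-59 - 1*565) + (-56774 + 190286))*(-420022 - 305082) = ((-59 - 565) + 133512)*(-725104) = (-624 + 133512)*(-725104) = 132888*(-725104) = -96357620352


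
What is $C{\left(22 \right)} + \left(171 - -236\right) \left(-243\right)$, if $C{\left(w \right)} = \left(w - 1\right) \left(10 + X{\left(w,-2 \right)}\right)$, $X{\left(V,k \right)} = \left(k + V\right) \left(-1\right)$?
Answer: $-99111$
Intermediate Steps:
$X{\left(V,k \right)} = - V - k$ ($X{\left(V,k \right)} = \left(V + k\right) \left(-1\right) = - V - k$)
$C{\left(w \right)} = \left(-1 + w\right) \left(12 - w\right)$ ($C{\left(w \right)} = \left(w - 1\right) \left(10 - \left(-2 + w\right)\right) = \left(-1 + w\right) \left(10 - \left(-2 + w\right)\right) = \left(-1 + w\right) \left(12 - w\right)$)
$C{\left(22 \right)} + \left(171 - -236\right) \left(-243\right) = \left(-12 - 22^{2} + 13 \cdot 22\right) + \left(171 - -236\right) \left(-243\right) = \left(-12 - 484 + 286\right) + \left(171 + 236\right) \left(-243\right) = \left(-12 - 484 + 286\right) + 407 \left(-243\right) = -210 - 98901 = -99111$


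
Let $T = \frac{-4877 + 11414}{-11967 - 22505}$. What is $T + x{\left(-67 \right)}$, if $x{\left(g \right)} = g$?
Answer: $- \frac{2316161}{34472} \approx -67.19$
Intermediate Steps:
$T = - \frac{6537}{34472}$ ($T = \frac{6537}{-34472} = 6537 \left(- \frac{1}{34472}\right) = - \frac{6537}{34472} \approx -0.18963$)
$T + x{\left(-67 \right)} = - \frac{6537}{34472} - 67 = - \frac{2316161}{34472}$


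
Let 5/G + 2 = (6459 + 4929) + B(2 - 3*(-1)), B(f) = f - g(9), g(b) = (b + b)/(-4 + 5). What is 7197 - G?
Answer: 81851476/11373 ≈ 7197.0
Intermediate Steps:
g(b) = 2*b (g(b) = (2*b)/1 = (2*b)*1 = 2*b)
B(f) = -18 + f (B(f) = f - 2*9 = f - 1*18 = f - 18 = -18 + f)
G = 5/11373 (G = 5/(-2 + ((6459 + 4929) + (-18 + (2 - 3*(-1))))) = 5/(-2 + (11388 + (-18 + (2 + 3)))) = 5/(-2 + (11388 + (-18 + 5))) = 5/(-2 + (11388 - 13)) = 5/(-2 + 11375) = 5/11373 ≈ 0.00043964)
7197 - G = 7197 - 1*5/11373 = 7197 - 5/11373 = 81851476/11373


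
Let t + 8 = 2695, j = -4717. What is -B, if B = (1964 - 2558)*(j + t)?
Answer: -1205820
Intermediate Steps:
t = 2687 (t = -8 + 2695 = 2687)
B = 1205820 (B = (1964 - 2558)*(-4717 + 2687) = -594*(-2030) = 1205820)
-B = -1*1205820 = -1205820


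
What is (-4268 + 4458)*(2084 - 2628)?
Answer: -103360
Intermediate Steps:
(-4268 + 4458)*(2084 - 2628) = 190*(-544) = -103360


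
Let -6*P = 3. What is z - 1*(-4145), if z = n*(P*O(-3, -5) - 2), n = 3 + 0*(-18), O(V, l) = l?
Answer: 8293/2 ≈ 4146.5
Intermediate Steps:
P = -1/2 (P = -1/6*3 = -1/2 ≈ -0.50000)
n = 3 (n = 3 + 0 = 3)
z = 3/2 (z = 3*(-1/2*(-5) - 2) = 3*(5/2 - 2) = 3*(1/2) = 3/2 ≈ 1.5000)
z - 1*(-4145) = 3/2 - 1*(-4145) = 3/2 + 4145 = 8293/2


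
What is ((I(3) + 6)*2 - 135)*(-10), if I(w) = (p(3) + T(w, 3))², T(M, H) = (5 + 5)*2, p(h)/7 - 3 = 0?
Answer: -32390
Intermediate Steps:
p(h) = 21 (p(h) = 21 + 7*0 = 21 + 0 = 21)
T(M, H) = 20 (T(M, H) = 10*2 = 20)
I(w) = 1681 (I(w) = (21 + 20)² = 41² = 1681)
((I(3) + 6)*2 - 135)*(-10) = ((1681 + 6)*2 - 135)*(-10) = (1687*2 - 135)*(-10) = (3374 - 135)*(-10) = 3239*(-10) = -32390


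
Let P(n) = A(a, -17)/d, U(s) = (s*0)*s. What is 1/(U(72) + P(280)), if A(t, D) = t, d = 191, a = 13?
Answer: 191/13 ≈ 14.692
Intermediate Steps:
U(s) = 0 (U(s) = 0*s = 0)
P(n) = 13/191
1/(U(72) + P(280)) = 1/(0 + 13/191) = 1/(13/191) = 191/13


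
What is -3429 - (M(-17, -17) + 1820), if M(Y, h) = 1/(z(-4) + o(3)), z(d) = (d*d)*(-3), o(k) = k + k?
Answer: -220457/42 ≈ -5249.0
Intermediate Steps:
o(k) = 2*k
z(d) = -3*d² (z(d) = d²*(-3) = -3*d²)
M(Y, h) = -1/42 (M(Y, h) = 1/(-3*(-4)² + 2*3) = 1/(-3*16 + 6) = 1/(-48 + 6) = 1/(-42) = -1/42)
-3429 - (M(-17, -17) + 1820) = -3429 - (-1/42 + 1820) = -3429 - 1*76439/42 = -3429 - 76439/42 = -220457/42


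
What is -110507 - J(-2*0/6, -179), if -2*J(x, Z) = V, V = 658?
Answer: -110178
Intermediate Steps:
J(x, Z) = -329 (J(x, Z) = -½*658 = -329)
-110507 - J(-2*0/6, -179) = -110507 - 1*(-329) = -110507 + 329 = -110178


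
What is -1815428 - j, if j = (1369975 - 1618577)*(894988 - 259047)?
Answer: 158094389054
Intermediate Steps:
j = -158096204482 (j = -248602*635941 = -158096204482)
-1815428 - j = -1815428 - 1*(-158096204482) = -1815428 + 158096204482 = 158094389054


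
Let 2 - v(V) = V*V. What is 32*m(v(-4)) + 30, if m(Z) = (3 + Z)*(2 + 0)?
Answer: -674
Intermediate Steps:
v(V) = 2 - V**2 (v(V) = 2 - V*V = 2 - V**2)
m(Z) = 6 + 2*Z (m(Z) = (3 + Z)*2 = 6 + 2*Z)
32*m(v(-4)) + 30 = 32*(6 + 2*(2 - 1*(-4)**2)) + 30 = 32*(6 + 2*(2 - 1*16)) + 30 = 32*(6 + 2*(2 - 16)) + 30 = 32*(6 + 2*(-14)) + 30 = 32*(6 - 28) + 30 = 32*(-22) + 30 = -704 + 30 = -674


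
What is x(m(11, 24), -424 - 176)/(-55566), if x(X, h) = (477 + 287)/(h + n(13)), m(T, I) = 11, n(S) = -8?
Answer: 191/8446032 ≈ 2.2614e-5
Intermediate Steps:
x(X, h) = 764/(-8 + h) (x(X, h) = (477 + 287)/(h - 8) = 764/(-8 + h))
x(m(11, 24), -424 - 176)/(-55566) = (764/(-8 + (-424 - 176)))/(-55566) = (764/(-8 - 600))*(-1/55566) = (764/(-608))*(-1/55566) = (764*(-1/608))*(-1/55566) = -191/152*(-1/55566) = 191/8446032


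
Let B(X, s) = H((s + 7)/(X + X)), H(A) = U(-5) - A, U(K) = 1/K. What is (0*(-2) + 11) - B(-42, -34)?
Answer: 1613/140 ≈ 11.521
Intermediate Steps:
H(A) = -⅕ - A (H(A) = 1/(-5) - A = -⅕ - A)
B(X, s) = -⅕ - (7 + s)/(2*X) (B(X, s) = -⅕ - (s + 7)/(X + X) = -⅕ - (7 + s)/(2*X))
(0*(-2) + 11) - B(-42, -34) = (0*(-2) + 11) - (-35 - 5*(-34) - 2*(-42))/(10*(-42)) = (0 + 11) - (-1)*(-35 + 170 + 84)/(10*42) = 11 - (-1)*219/(10*42) = 11 - 1*(-73/140) = 11 + 73/140 = 1613/140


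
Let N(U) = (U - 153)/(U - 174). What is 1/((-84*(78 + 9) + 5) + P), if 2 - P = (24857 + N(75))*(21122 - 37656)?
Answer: 33/13562715005 ≈ 2.4331e-9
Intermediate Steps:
N(U) = (-153 + U)/(-174 + U)
P = 13562956004/33 (P = 2 - (24857 + (-153 + 75)/(-174 + 75))*(21122 - 37656) = 2 - (24857 - 78/(-99))*(-16534) = 2 - (24857 - 1/99*(-78))*(-16534) = 2 - (24857 + 26/33)*(-16534) = 2 - 820307*(-16534)/33 = 2 - 1*(-13562955938/33) = 2 + 13562955938/33 = 13562956004/33 ≈ 4.1100e+8)
1/((-84*(78 + 9) + 5) + P) = 1/((-84*(78 + 9) + 5) + 13562956004/33) = 1/((-84*87 + 5) + 13562956004/33) = 1/((-7308 + 5) + 13562956004/33) = 1/(-7303 + 13562956004/33) = 1/(13562715005/33) = 33/13562715005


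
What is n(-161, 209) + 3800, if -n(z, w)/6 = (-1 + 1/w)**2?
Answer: 165728216/43681 ≈ 3794.1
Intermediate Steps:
n(z, w) = -6*(-1 + 1/w)**2
n(-161, 209) + 3800 = -6*(-1 + 209)**2/209**2 + 3800 = -6*1/43681*208**2 + 3800 = -6*1/43681*43264 + 3800 = -259584/43681 + 3800 = 165728216/43681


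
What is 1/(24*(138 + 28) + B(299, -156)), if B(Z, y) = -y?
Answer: 1/4140 ≈ 0.00024155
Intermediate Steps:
1/(24*(138 + 28) + B(299, -156)) = 1/(24*(138 + 28) - 1*(-156)) = 1/(24*166 + 156) = 1/(3984 + 156) = 1/4140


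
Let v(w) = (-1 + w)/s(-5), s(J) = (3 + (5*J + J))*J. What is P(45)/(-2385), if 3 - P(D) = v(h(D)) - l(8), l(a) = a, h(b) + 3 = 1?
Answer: -496/107325 ≈ -0.0046215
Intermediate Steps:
h(b) = -2 (h(b) = -3 + 1 = -2)
s(J) = J*(3 + 6*J) (s(J) = (3 + 6*J)*J = J*(3 + 6*J))
v(w) = -1/135 + w/135 (v(w) = (-1 + w)/((3*(-5)*(1 + 2*(-5)))) = (-1 + w)/((3*(-5)*(1 - 10))) = (-1 + w)/((3*(-5)*(-9))) = (-1 + w)/135 = (-1 + w)*(1/135) = -1/135 + w/135)
P(D) = 496/45 (P(D) = 3 - ((-1/135 + (1/135)*(-2)) - 1*8) = 3 - ((-1/135 - 2/135) - 8) = 3 - (-1/45 - 8) = 3 - 1*(-361/45) = 3 + 361/45 = 496/45)
P(45)/(-2385) = (496/45)/(-2385) = (496/45)*(-1/2385) = -496/107325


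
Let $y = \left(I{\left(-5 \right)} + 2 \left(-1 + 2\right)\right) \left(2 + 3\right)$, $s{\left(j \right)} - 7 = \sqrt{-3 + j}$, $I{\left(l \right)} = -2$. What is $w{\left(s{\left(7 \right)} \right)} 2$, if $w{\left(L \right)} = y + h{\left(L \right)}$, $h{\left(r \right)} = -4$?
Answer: $-8$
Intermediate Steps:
$s{\left(j \right)} = 7 + \sqrt{-3 + j}$
$y = 0$ ($y = \left(-2 + 2 \left(-1 + 2\right)\right) \left(2 + 3\right) = \left(-2 + 2 \cdot 1\right) 5 = \left(-2 + 2\right) 5 = 0 \cdot 5 = 0$)
$w{\left(L \right)} = -4$ ($w{\left(L \right)} = 0 - 4 = -4$)
$w{\left(s{\left(7 \right)} \right)} 2 = \left(-4\right) 2 = -8$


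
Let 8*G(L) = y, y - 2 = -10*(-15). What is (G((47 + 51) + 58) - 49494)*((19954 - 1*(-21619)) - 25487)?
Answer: -795854850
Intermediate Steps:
y = 152 (y = 2 - 10*(-15) = 2 + 150 = 152)
G(L) = 19 (G(L) = (⅛)*152 = 19)
(G((47 + 51) + 58) - 49494)*((19954 - 1*(-21619)) - 25487) = (19 - 49494)*((19954 - 1*(-21619)) - 25487) = -49475*((19954 + 21619) - 25487) = -49475*(41573 - 25487) = -49475*16086 = -795854850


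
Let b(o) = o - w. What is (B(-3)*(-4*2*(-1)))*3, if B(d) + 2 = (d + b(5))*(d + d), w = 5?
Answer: 384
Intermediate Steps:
b(o) = -5 + o (b(o) = o - 1*5 = o - 5 = -5 + o)
B(d) = -2 + 2*d² (B(d) = -2 + (d + (-5 + 5))*(d + d) = -2 + (d + 0)*(2*d) = -2 + d*(2*d) = -2 + 2*d²)
(B(-3)*(-4*2*(-1)))*3 = ((-2 + 2*(-3)²)*(-4*2*(-1)))*3 = ((-2 + 2*9)*(-8*(-1)))*3 = ((-2 + 18)*8)*3 = (16*8)*3 = 128*3 = 384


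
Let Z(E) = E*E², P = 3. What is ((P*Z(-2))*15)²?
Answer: 129600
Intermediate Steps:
Z(E) = E³
((P*Z(-2))*15)² = ((3*(-2)³)*15)² = ((3*(-8))*15)² = (-24*15)² = (-360)² = 129600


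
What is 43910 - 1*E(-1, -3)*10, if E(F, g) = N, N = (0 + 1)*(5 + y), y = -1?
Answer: 43870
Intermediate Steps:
N = 4 (N = (0 + 1)*(5 - 1) = 1*4 = 4)
E(F, g) = 4
43910 - 1*E(-1, -3)*10 = 43910 - 1*4*10 = 43910 - 4*10 = 43910 - 1*40 = 43910 - 40 = 43870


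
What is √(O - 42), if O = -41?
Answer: I*√83 ≈ 9.1104*I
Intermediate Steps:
√(O - 42) = √(-41 - 42) = √(-83) = I*√83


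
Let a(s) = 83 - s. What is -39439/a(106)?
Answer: 39439/23 ≈ 1714.7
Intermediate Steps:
-39439/a(106) = -39439/(83 - 1*106) = -39439/(83 - 106) = -39439/(-23) = -39439*(-1/23) = 39439/23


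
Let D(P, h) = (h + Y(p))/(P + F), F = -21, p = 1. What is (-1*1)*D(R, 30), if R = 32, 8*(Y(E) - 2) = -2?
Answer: -127/44 ≈ -2.8864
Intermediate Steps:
Y(E) = 7/4 (Y(E) = 2 + (⅛)*(-2) = 2 - ¼ = 7/4)
D(P, h) = (7/4 + h)/(-21 + P) (D(P, h) = (h + 7/4)/(P - 21) = (7/4 + h)/(-21 + P))
(-1*1)*D(R, 30) = (-1*1)*((7/4 + 30)/(-21 + 32)) = -127/(11*4) = -1*127/44 = -127/44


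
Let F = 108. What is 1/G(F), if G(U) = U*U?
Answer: 1/11664 ≈ 8.5734e-5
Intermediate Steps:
G(U) = U²
1/G(F) = 1/(108²) = 1/11664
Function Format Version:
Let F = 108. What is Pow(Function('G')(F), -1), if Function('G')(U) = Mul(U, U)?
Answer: Rational(1, 11664) ≈ 8.5734e-5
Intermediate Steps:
Function('G')(U) = Pow(U, 2)
Pow(Function('G')(F), -1) = Pow(Pow(108, 2), -1) = Pow(11664, -1) = Rational(1, 11664)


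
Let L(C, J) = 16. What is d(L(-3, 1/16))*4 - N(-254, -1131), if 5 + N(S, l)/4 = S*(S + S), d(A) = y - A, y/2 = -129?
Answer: -517204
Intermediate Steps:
y = -258 (y = 2*(-129) = -258)
d(A) = -258 - A
N(S, l) = -20 + 8*S² (N(S, l) = -20 + 4*(S*(S + S)) = -20 + 4*(S*(2*S)) = -20 + 4*(2*S²) = -20 + 8*S²)
d(L(-3, 1/16))*4 - N(-254, -1131) = (-258 - 1*16)*4 - (-20 + 8*(-254)²) = (-258 - 16)*4 - (-20 + 8*64516) = -274*4 - (-20 + 516128) = -1096 - 1*516108 = -1096 - 516108 = -517204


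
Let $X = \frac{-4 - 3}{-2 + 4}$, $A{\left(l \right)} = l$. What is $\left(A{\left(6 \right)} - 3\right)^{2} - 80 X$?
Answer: $289$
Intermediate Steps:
$X = - \frac{7}{2}$ ($X = \frac{1}{2} \left(-7\right) = - \frac{7}{2} \approx -3.5$)
$\left(A{\left(6 \right)} - 3\right)^{2} - 80 X = \left(6 - 3\right)^{2} - -280 = 3^{2} + 280 = 9 + 280 = 289$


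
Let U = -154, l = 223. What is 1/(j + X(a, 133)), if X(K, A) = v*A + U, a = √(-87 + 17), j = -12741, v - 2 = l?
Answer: 1/17030 ≈ 5.8720e-5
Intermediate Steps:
v = 225 (v = 2 + 223 = 225)
a = I*√70 (a = √(-70) = I*√70 ≈ 8.3666*I)
X(K, A) = -154 + 225*A (X(K, A) = 225*A - 154 = -154 + 225*A)
1/(j + X(a, 133)) = 1/(-12741 + (-154 + 225*133)) = 1/(-12741 + (-154 + 29925)) = 1/(-12741 + 29771) = 1/17030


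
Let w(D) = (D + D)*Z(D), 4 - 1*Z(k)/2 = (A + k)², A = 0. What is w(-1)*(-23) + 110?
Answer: 386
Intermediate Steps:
Z(k) = 8 - 2*k² (Z(k) = 8 - 2*(0 + k)² = 8 - 2*k²)
w(D) = 2*D*(8 - 2*D²) (w(D) = (D + D)*(8 - 2*D²) = (2*D)*(8 - 2*D²) = 2*D*(8 - 2*D²))
w(-1)*(-23) + 110 = (4*(-1)*(4 - 1*(-1)²))*(-23) + 110 = (4*(-1)*(4 - 1*1))*(-23) + 110 = (4*(-1)*(4 - 1))*(-23) + 110 = (4*(-1)*3)*(-23) + 110 = -12*(-23) + 110 = 276 + 110 = 386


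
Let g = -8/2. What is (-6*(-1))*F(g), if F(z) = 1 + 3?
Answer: 24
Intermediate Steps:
g = -4 (g = -8*½ = -4)
F(z) = 4
(-6*(-1))*F(g) = -6*(-1)*4 = 6*4 = 24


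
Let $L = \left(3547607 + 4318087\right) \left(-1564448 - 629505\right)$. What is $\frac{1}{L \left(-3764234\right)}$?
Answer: $\frac{1}{64959246667039769388} \approx 1.5394 \cdot 10^{-20}$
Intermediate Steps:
$L = -17256962948382$ ($L = 7865694 \left(-2193953\right) = -17256962948382$)
$\frac{1}{L \left(-3764234\right)} = \frac{1}{\left(-17256962948382\right) \left(-3764234\right)} = \left(- \frac{1}{17256962948382}\right) \left(- \frac{1}{3764234}\right) = \frac{1}{64959246667039769388}$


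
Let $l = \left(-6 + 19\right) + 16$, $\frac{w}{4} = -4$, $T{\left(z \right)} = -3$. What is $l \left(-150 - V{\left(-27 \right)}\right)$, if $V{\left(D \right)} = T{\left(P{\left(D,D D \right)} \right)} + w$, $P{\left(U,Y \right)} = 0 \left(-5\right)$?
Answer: $-3799$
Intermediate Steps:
$P{\left(U,Y \right)} = 0$
$w = -16$ ($w = 4 \left(-4\right) = -16$)
$V{\left(D \right)} = -19$ ($V{\left(D \right)} = -3 - 16 = -19$)
$l = 29$ ($l = 13 + 16 = 29$)
$l \left(-150 - V{\left(-27 \right)}\right) = 29 \left(-150 - -19\right) = 29 \left(-150 + 19\right) = 29 \left(-131\right) = -3799$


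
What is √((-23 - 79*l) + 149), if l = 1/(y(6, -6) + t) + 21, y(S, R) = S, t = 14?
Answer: I*√153695/10 ≈ 39.204*I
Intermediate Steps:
l = 421/20 (l = 1/(6 + 14) + 21 = 1/20 + 21 = 421/20 ≈ 21.050)
√((-23 - 79*l) + 149) = √((-23 - 79*421/20) + 149) = √((-23 - 33259/20) + 149) = √(-33719/20 + 149) = √(-30739/20) = I*√153695/10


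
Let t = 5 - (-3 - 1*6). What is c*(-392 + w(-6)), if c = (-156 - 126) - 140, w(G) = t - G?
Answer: 156984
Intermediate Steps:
t = 14 (t = 5 - (-3 - 6) = 5 - 1*(-9) = 5 + 9 = 14)
w(G) = 14 - G
c = -422 (c = -282 - 140 = -422)
c*(-392 + w(-6)) = -422*(-392 + (14 - 1*(-6))) = -422*(-392 + (14 + 6)) = -422*(-392 + 20) = -422*(-372) = 156984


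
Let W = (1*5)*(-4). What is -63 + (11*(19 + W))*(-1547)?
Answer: 16954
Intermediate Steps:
W = -20 (W = 5*(-4) = -20)
-63 + (11*(19 + W))*(-1547) = -63 + (11*(19 - 20))*(-1547) = -63 + (11*(-1))*(-1547) = -63 - 11*(-1547) = -63 + 17017 = 16954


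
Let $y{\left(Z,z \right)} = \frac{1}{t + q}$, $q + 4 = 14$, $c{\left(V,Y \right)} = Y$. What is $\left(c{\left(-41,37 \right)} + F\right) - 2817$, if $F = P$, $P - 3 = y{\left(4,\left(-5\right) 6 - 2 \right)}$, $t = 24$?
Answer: $- \frac{94417}{34} \approx -2777.0$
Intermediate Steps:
$q = 10$ ($q = -4 + 14 = 10$)
$y{\left(Z,z \right)} = \frac{1}{34}$ ($y{\left(Z,z \right)} = \frac{1}{24 + 10} = \frac{1}{34}$)
$P = \frac{103}{34}$ ($P = 3 + \frac{1}{34} = \frac{103}{34} \approx 3.0294$)
$F = \frac{103}{34} \approx 3.0294$
$\left(c{\left(-41,37 \right)} + F\right) - 2817 = \left(37 + \frac{103}{34}\right) - 2817 = \frac{1361}{34} - 2817 = - \frac{94417}{34}$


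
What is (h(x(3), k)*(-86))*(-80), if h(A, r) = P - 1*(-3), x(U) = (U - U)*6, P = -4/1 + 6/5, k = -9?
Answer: 1376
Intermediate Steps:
P = -14/5 (P = -4*1 + 6*(1/5) = -4 + 6/5 = -14/5 ≈ -2.8000)
x(U) = 0 (x(U) = 0*6 = 0)
h(A, r) = 1/5 (h(A, r) = -14/5 - 1*(-3) = -14/5 + 3 = 1/5)
(h(x(3), k)*(-86))*(-80) = ((1/5)*(-86))*(-80) = -86/5*(-80) = 1376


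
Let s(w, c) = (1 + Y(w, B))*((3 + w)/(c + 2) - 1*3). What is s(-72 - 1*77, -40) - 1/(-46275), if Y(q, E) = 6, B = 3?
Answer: 5182819/879225 ≈ 5.8948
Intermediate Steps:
s(w, c) = -21 + 7*(3 + w)/(2 + c) (s(w, c) = (1 + 6)*((3 + w)/(c + 2) - 1*3) = 7*((3 + w)/(2 + c) - 3) = 7*(-3 + (3 + w)/(2 + c)) = -21 + 7*(3 + w)/(2 + c))
s(-72 - 1*77, -40) - 1/(-46275) = 7*(-3 + (-72 - 1*77) - 3*(-40))/(2 - 40) - 1/(-46275) = 7*(-3 + (-72 - 77) + 120)/(-38) - 1*(-1/46275) = 7*(-1/38)*(-3 - 149 + 120) + 1/46275 = 7*(-1/38)*(-32) + 1/46275 = 112/19 + 1/46275 = 5182819/879225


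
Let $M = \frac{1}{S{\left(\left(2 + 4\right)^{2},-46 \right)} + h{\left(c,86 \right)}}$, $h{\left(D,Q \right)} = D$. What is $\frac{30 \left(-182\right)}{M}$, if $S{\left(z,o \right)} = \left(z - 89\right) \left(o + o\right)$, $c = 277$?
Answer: $-28135380$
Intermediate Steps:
$S{\left(z,o \right)} = 2 o \left(-89 + z\right)$ ($S{\left(z,o \right)} = \left(-89 + z\right) 2 o = 2 o \left(-89 + z\right)$)
$M = \frac{1}{5153}$ ($M = \frac{1}{2 \left(-46\right) \left(-89 + \left(2 + 4\right)^{2}\right) + 277} = \frac{1}{2 \left(-46\right) \left(-89 + 6^{2}\right) + 277} = \frac{1}{2 \left(-46\right) \left(-89 + 36\right) + 277} = \frac{1}{2 \left(-46\right) \left(-53\right) + 277} = \frac{1}{4876 + 277} = \frac{1}{5153} \approx 0.00019406$)
$\frac{30 \left(-182\right)}{M} = 30 \left(-182\right) \frac{1}{\frac{1}{5153}} = \left(-5460\right) 5153 = -28135380$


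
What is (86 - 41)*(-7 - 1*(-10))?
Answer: 135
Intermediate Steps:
(86 - 41)*(-7 - 1*(-10)) = 45*(-7 + 10) = 45*3 = 135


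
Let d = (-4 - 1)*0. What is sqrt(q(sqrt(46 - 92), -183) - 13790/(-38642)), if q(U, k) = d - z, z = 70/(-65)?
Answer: sqrt(4681677)/1807 ≈ 1.1974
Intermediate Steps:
d = 0 (d = -5*0 = 0)
z = -14/13 (z = 70*(-1/65) = -14/13 ≈ -1.0769)
q(U, k) = 14/13 (q(U, k) = 0 - 1*(-14/13) = 0 + 14/13 = 14/13)
sqrt(q(sqrt(46 - 92), -183) - 13790/(-38642)) = sqrt(14/13 - 13790/(-38642)) = sqrt(14/13 - 13790*(-1/38642)) = sqrt(14/13 + 6895/19321) = sqrt(360129/251173) = sqrt(4681677)/1807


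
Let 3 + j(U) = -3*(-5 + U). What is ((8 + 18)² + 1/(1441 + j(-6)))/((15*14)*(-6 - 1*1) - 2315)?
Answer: -994397/5567735 ≈ -0.17860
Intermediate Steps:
j(U) = 12 - 3*U (j(U) = -3 - 3*(-5 + U) = -3 + (15 - 3*U) = 12 - 3*U)
((8 + 18)² + 1/(1441 + j(-6)))/((15*14)*(-6 - 1*1) - 2315) = ((8 + 18)² + 1/(1441 + (12 - 3*(-6))))/((15*14)*(-6 - 1*1) - 2315) = (26² + 1/(1441 + (12 + 18)))/(210*(-6 - 1) - 2315) = (676 + 1/(1441 + 30))/(210*(-7) - 2315) = (676 + 1/1471)/(-1470 - 2315) = (676 + 1/1471)/(-3785) = (994397/1471)*(-1/3785) = -994397/5567735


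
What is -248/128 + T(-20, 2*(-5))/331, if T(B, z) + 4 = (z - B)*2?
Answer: -10005/5296 ≈ -1.8892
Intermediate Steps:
T(B, z) = -4 - 2*B + 2*z (T(B, z) = -4 + (z - B)*2 = -4 + (-2*B + 2*z) = -4 - 2*B + 2*z)
-248/128 + T(-20, 2*(-5))/331 = -248/128 + (-4 - 2*(-20) + 2*(2*(-5)))/331 = -248*1/128 + (-4 + 40 + 2*(-10))*(1/331) = -31/16 + (-4 + 40 - 20)*(1/331) = -31/16 + 16*(1/331) = -31/16 + 16/331 = -10005/5296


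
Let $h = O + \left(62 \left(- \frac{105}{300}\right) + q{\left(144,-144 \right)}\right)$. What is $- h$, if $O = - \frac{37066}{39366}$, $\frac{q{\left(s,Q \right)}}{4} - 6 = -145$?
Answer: $\frac{113894021}{196830} \approx 578.64$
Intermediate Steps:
$q{\left(s,Q \right)} = -556$ ($q{\left(s,Q \right)} = 24 + 4 \left(-145\right) = 24 - 580 = -556$)
$O = - \frac{18533}{19683}$ ($O = \left(-37066\right) \frac{1}{39366} = - \frac{18533}{19683} \approx -0.94157$)
$h = - \frac{113894021}{196830}$ ($h = - \frac{18533}{19683} - \left(556 - 62 \left(- \frac{105}{300}\right)\right) = - \frac{18533}{19683} - \left(556 - 62 \left(\left(-105\right) \frac{1}{300}\right)\right) = - \frac{18533}{19683} + \left(62 \left(- \frac{7}{20}\right) - 556\right) = - \frac{18533}{19683} - \frac{5777}{10} = - \frac{113894021}{196830} \approx -578.64$)
$- h = \left(-1\right) \left(- \frac{113894021}{196830}\right) = \frac{113894021}{196830}$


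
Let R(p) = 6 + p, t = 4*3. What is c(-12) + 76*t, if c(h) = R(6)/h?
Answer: 911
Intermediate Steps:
t = 12
c(h) = 12/h (c(h) = (6 + 6)/h = 12/h)
c(-12) + 76*t = 12/(-12) + 76*12 = 12*(-1/12) + 912 = -1 + 912 = 911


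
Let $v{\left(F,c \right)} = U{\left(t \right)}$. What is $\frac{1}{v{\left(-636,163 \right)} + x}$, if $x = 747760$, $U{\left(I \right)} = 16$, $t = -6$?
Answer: $\frac{1}{747776} \approx 1.3373 \cdot 10^{-6}$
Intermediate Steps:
$v{\left(F,c \right)} = 16$
$\frac{1}{v{\left(-636,163 \right)} + x} = \frac{1}{16 + 747760} = \frac{1}{747776}$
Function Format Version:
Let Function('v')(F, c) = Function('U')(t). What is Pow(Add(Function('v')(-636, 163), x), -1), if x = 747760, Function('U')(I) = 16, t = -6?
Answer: Rational(1, 747776) ≈ 1.3373e-6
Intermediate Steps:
Function('v')(F, c) = 16
Pow(Add(Function('v')(-636, 163), x), -1) = Pow(Add(16, 747760), -1) = Pow(747776, -1) = Rational(1, 747776)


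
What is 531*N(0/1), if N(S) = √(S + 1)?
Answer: 531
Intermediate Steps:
N(S) = √(1 + S)
531*N(0/1) = 531*√(1 + 0/1) = 531*√(1 + 0*1) = 531*√(1 + 0) = 531*√1 = 531*1 = 531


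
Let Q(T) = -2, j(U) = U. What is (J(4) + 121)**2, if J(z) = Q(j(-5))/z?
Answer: 58081/4 ≈ 14520.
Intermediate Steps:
J(z) = -2/z
(J(4) + 121)**2 = (-2/4 + 121)**2 = (-2*1/4 + 121)**2 = (-1/2 + 121)**2 = (241/2)**2 = 58081/4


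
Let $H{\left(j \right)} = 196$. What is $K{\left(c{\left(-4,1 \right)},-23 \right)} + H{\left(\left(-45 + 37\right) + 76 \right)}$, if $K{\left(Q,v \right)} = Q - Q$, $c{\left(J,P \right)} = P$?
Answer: $196$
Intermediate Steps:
$K{\left(Q,v \right)} = 0$
$K{\left(c{\left(-4,1 \right)},-23 \right)} + H{\left(\left(-45 + 37\right) + 76 \right)} = 0 + 196 = 196$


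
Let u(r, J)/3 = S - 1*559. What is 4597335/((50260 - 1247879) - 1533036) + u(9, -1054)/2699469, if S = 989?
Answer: -827122718011/491421234813 ≈ -1.6831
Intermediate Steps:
u(r, J) = 1290 (u(r, J) = 3*(989 - 1*559) = 3*(989 - 559) = 3*430 = 1290)
4597335/((50260 - 1247879) - 1533036) + u(9, -1054)/2699469 = 4597335/((50260 - 1247879) - 1533036) + 1290/2699469 = 4597335/(-1197619 - 1533036) + 1290*(1/2699469) = 4597335/(-2730655) + 430/899823 = 4597335*(-1/2730655) + 430/899823 = -919467/546131 + 430/899823 = -827122718011/491421234813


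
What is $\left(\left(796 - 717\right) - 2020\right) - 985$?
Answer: $-2926$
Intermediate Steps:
$\left(\left(796 - 717\right) - 2020\right) - 985 = \left(79 - 2020\right) - 985 = -1941 - 985 = -2926$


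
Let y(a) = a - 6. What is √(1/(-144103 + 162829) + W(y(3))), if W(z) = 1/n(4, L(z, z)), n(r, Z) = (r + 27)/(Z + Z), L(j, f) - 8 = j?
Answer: √108723549246/580506 ≈ 0.56801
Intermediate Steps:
y(a) = -6 + a
L(j, f) = 8 + j
n(r, Z) = (27 + r)/(2*Z) (n(r, Z) = (27 + r)/((2*Z)) = (27 + r)*(1/(2*Z)) = (27 + r)/(2*Z))
W(z) = 16/31 + 2*z/31 (W(z) = 1/((27 + 4)/(2*(8 + z))) = 1/((½)*31/(8 + z)) = 1/(31/(2*(8 + z))) = 16/31 + 2*z/31)
√(1/(-144103 + 162829) + W(y(3))) = √(1/(-144103 + 162829) + (16/31 + 2*(-6 + 3)/31)) = √(1/18726 + (16/31 + (2/31)*(-3))) = √(1/18726 + (16/31 - 6/31)) = √(1/18726 + 10/31) = √(187291/580506) = √108723549246/580506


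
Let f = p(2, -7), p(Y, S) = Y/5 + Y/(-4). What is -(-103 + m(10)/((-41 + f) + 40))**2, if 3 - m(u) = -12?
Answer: -1646089/121 ≈ -13604.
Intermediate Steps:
p(Y, S) = -Y/20 (p(Y, S) = Y*(1/5) + Y*(-1/4) = Y/5 - Y/4 = -Y/20)
f = -1/10 (f = -1/20*2 = -1/10 ≈ -0.10000)
m(u) = 15 (m(u) = 3 - 1*(-12) = 3 + 12 = 15)
-(-103 + m(10)/((-41 + f) + 40))**2 = -(-103 + 15/((-41 - 1/10) + 40))**2 = -(-103 + 15/(-411/10 + 40))**2 = -(-103 + 15/(-11/10))**2 = -(-103 + 15*(-10/11))**2 = -(-103 - 150/11)**2 = -(-1283/11)**2 = -1*1646089/121 = -1646089/121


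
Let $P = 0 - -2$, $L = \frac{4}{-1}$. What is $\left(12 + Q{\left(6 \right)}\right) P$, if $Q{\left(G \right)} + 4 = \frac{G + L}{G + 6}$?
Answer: $\frac{49}{3} \approx 16.333$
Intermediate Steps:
$L = -4$ ($L = 4 \left(-1\right) = -4$)
$Q{\left(G \right)} = -4 + \frac{-4 + G}{6 + G}$ ($Q{\left(G \right)} = -4 + \frac{G - 4}{G + 6} = -4 + \frac{-4 + G}{6 + G}$)
$P = 2$ ($P = 0 + 2 = 2$)
$\left(12 + Q{\left(6 \right)}\right) P = \left(12 + \frac{-28 - 18}{6 + 6}\right) 2 = \left(12 + \frac{-28 - 18}{12}\right) 2 = \left(12 + \frac{1}{12} \left(-46\right)\right) 2 = \left(12 - \frac{23}{6}\right) 2 = \frac{49}{6} \cdot 2 = \frac{49}{3}$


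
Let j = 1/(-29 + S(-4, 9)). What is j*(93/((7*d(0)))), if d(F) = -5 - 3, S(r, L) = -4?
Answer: 31/616 ≈ 0.050325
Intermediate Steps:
d(F) = -8
j = -1/33 (j = 1/(-29 - 4) = 1/(-33) = -1/33 ≈ -0.030303)
j*(93/((7*d(0)))) = -31/(11*(7*(-8))) = -31/(11*(-56)) = -31*(-1)/(11*56) = -1/33*(-93/56) = 31/616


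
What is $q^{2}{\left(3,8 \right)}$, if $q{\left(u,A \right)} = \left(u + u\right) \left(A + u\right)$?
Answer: $4356$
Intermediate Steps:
$q{\left(u,A \right)} = 2 u \left(A + u\right)$
$q^{2}{\left(3,8 \right)} = \left(2 \cdot 3 \left(8 + 3\right)\right)^{2} = \left(2 \cdot 3 \cdot 11\right)^{2} = 66^{2} = 4356$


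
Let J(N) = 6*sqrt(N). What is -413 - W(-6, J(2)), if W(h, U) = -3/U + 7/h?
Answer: -2471/6 + sqrt(2)/4 ≈ -411.48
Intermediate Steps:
-413 - W(-6, J(2)) = -413 - (-3*sqrt(2)/12 + 7/(-6)) = -413 - (-sqrt(2)/4 + 7*(-1/6)) = -413 - (-sqrt(2)/4 - 7/6) = -413 - (-7/6 - sqrt(2)/4) = -413 + (7/6 + sqrt(2)/4) = -2471/6 + sqrt(2)/4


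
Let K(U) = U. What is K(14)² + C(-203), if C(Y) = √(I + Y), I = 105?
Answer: 196 + 7*I*√2 ≈ 196.0 + 9.8995*I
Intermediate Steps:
C(Y) = √(105 + Y)
K(14)² + C(-203) = 14² + √(105 - 203) = 196 + √(-98) = 196 + 7*I*√2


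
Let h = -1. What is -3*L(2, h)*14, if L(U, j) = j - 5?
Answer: 252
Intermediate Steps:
L(U, j) = -5 + j
-3*L(2, h)*14 = -3*(-5 - 1)*14 = -3*(-6)*14 = 18*14 = 252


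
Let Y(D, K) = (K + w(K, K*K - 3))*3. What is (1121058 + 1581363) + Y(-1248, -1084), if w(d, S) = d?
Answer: 2695917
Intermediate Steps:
Y(D, K) = 6*K (Y(D, K) = (K + K)*3 = (2*K)*3 = 6*K)
(1121058 + 1581363) + Y(-1248, -1084) = (1121058 + 1581363) + 6*(-1084) = 2702421 - 6504 = 2695917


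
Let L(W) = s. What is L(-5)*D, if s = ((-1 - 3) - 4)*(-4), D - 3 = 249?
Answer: 8064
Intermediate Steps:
D = 252 (D = 3 + 249 = 252)
s = 32 (s = (-4 - 4)*(-4) = -8*(-4) = 32)
L(W) = 32
L(-5)*D = 32*252 = 8064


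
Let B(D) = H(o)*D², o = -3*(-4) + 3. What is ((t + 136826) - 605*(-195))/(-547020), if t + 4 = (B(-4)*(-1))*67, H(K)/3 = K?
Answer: -206557/547020 ≈ -0.37760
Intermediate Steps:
o = 15 (o = 12 + 3 = 15)
H(K) = 3*K
B(D) = 45*D² (B(D) = (3*15)*D² = 45*D²)
t = -48244 (t = -4 + ((45*(-4)²)*(-1))*67 = -4 + ((45*16)*(-1))*67 = -4 + (720*(-1))*67 = -4 - 720*67 = -4 - 48240 = -48244)
((t + 136826) - 605*(-195))/(-547020) = ((-48244 + 136826) - 605*(-195))/(-547020) = (88582 + 117975)*(-1/547020) = 206557*(-1/547020) = -206557/547020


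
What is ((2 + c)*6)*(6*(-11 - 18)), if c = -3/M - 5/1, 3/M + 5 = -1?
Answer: -3132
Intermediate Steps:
M = -½ (M = 3/(-5 - 1) = 3/(-6) = 3*(-⅙) = -½ ≈ -0.50000)
c = 1 (c = -3/(-½) - 5/1 = -3*(-2) - 5*1 = 6 - 5 = 1)
((2 + c)*6)*(6*(-11 - 18)) = ((2 + 1)*6)*(6*(-11 - 18)) = (3*6)*(6*(-29)) = 18*(-174) = -3132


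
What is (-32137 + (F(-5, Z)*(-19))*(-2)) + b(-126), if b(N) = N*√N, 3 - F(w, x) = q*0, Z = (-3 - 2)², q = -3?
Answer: -32023 - 378*I*√14 ≈ -32023.0 - 1414.3*I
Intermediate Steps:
Z = 25 (Z = (-5)² = 25)
F(w, x) = 3 (F(w, x) = 3 - (-3)*0 = 3 - 1*0 = 3 + 0 = 3)
b(N) = N^(3/2)
(-32137 + (F(-5, Z)*(-19))*(-2)) + b(-126) = (-32137 + (3*(-19))*(-2)) + (-126)^(3/2) = (-32137 - 57*(-2)) - 378*I*√14 = (-32137 + 114) - 378*I*√14 = -32023 - 378*I*√14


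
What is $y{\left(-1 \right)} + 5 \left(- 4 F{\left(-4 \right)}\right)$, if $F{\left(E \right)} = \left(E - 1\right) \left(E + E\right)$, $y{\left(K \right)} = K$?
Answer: $-801$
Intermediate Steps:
$F{\left(E \right)} = 2 E \left(-1 + E\right)$ ($F{\left(E \right)} = \left(-1 + E\right) 2 E = 2 E \left(-1 + E\right)$)
$y{\left(-1 \right)} + 5 \left(- 4 F{\left(-4 \right)}\right) = -1 + 5 \left(- 4 \cdot 2 \left(-4\right) \left(-1 - 4\right)\right) = -1 + 5 \left(- 4 \cdot 2 \left(-4\right) \left(-5\right)\right) = -1 + 5 \left(\left(-4\right) 40\right) = -1 + 5 \left(-160\right) = -1 - 800 = -801$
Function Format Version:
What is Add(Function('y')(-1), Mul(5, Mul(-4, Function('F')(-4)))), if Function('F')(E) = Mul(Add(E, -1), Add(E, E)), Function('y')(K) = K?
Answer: -801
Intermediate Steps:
Function('F')(E) = Mul(2, E, Add(-1, E)) (Function('F')(E) = Mul(Add(-1, E), Mul(2, E)) = Mul(2, E, Add(-1, E)))
Add(Function('y')(-1), Mul(5, Mul(-4, Function('F')(-4)))) = Add(-1, Mul(5, Mul(-4, Mul(2, -4, Add(-1, -4))))) = Add(-1, Mul(5, Mul(-4, Mul(2, -4, -5)))) = Add(-1, Mul(5, Mul(-4, 40))) = Add(-1, Mul(5, -160)) = Add(-1, -800) = -801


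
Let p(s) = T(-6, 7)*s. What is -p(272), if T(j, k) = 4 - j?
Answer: -2720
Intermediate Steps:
p(s) = 10*s (p(s) = (4 - 1*(-6))*s = (4 + 6)*s = 10*s)
-p(272) = -10*272 = -1*2720 = -2720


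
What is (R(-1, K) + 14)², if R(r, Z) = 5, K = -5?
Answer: 361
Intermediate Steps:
(R(-1, K) + 14)² = (5 + 14)² = 19² = 361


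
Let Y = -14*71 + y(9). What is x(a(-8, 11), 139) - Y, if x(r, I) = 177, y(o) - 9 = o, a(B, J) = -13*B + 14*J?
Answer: 1153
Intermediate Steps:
y(o) = 9 + o
Y = -976 (Y = -14*71 + (9 + 9) = -994 + 18 = -976)
x(a(-8, 11), 139) - Y = 177 - 1*(-976) = 177 + 976 = 1153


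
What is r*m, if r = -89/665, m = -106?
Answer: 9434/665 ≈ 14.186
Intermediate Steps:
r = -89/665 (r = -89*1/665 = -89/665 ≈ -0.13383)
r*m = -89/665*(-106) = 9434/665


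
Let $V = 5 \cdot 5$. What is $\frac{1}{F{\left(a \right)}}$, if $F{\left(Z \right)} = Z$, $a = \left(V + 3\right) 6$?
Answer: $\frac{1}{168} \approx 0.0059524$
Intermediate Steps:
$V = 25$
$a = 168$ ($a = \left(25 + 3\right) 6 = 28 \cdot 6 = 168$)
$\frac{1}{F{\left(a \right)}} = \frac{1}{168}$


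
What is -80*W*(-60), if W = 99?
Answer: 475200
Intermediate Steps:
-80*W*(-60) = -80*99*(-60) = -7920*(-60) = 475200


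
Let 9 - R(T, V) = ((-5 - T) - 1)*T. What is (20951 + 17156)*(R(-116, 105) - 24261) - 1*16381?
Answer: -437942025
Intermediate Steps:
R(T, V) = 9 - T*(-6 - T) (R(T, V) = 9 - ((-5 - T) - 1)*T = 9 - (-6 - T)*T = 9 - T*(-6 - T))
(20951 + 17156)*(R(-116, 105) - 24261) - 1*16381 = (20951 + 17156)*((9 + (-116)**2 + 6*(-116)) - 24261) - 1*16381 = 38107*((9 + 13456 - 696) - 24261) - 16381 = 38107*(12769 - 24261) - 16381 = 38107*(-11492) - 16381 = -437925644 - 16381 = -437942025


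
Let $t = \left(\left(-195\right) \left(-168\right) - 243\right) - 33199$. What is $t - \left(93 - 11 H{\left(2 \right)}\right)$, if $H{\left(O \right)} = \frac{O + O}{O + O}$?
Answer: $-764$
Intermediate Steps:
$H{\left(O \right)} = 1$ ($H{\left(O \right)} = \frac{2 O}{2 O} = 2 O \frac{1}{2 O} = 1$)
$t = -682$ ($t = \left(32760 - 243\right) - 33199 = 32517 - 33199 = -682$)
$t - \left(93 - 11 H{\left(2 \right)}\right) = -682 - \left(93 - 11\right) = -682 - 82 = -764$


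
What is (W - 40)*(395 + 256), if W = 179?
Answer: 90489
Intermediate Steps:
(W - 40)*(395 + 256) = (179 - 40)*(395 + 256) = 139*651 = 90489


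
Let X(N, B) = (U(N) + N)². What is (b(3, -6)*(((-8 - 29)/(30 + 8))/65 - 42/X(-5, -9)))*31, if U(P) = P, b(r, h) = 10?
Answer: -166532/1235 ≈ -134.84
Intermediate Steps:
X(N, B) = 4*N² (X(N, B) = (N + N)² = (2*N)² = 4*N²)
(b(3, -6)*(((-8 - 29)/(30 + 8))/65 - 42/X(-5, -9)))*31 = (10*(((-8 - 29)/(30 + 8))/65 - 42/(4*(-5)²)))*31 = (10*(-37/38*(1/65) - 42/(4*25)))*31 = (10*(-37*1/38*(1/65) - 42/100))*31 = (10*(-37/38*1/65 - 42*1/100))*31 = (10*(-37/2470 - 21/50))*31 = (10*(-2686/6175))*31 = -5372/1235*31 = -166532/1235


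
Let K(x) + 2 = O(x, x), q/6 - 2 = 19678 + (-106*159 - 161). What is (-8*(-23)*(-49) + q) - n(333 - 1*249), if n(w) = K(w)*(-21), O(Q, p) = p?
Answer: 8696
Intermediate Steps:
q = 15990 (q = 12 + 6*(19678 + (-106*159 - 161)) = 12 + 6*(19678 + (-16854 - 161)) = 12 + 6*(19678 - 17015) = 12 + 6*2663 = 12 + 15978 = 15990)
K(x) = -2 + x
n(w) = 42 - 21*w (n(w) = (-2 + w)*(-21) = 42 - 21*w)
(-8*(-23)*(-49) + q) - n(333 - 1*249) = (-8*(-23)*(-49) + 15990) - (42 - 21*(333 - 1*249)) = (184*(-49) + 15990) - (42 - 21*(333 - 249)) = (-9016 + 15990) - (42 - 21*84) = 6974 - (42 - 1764) = 6974 - 1*(-1722) = 6974 + 1722 = 8696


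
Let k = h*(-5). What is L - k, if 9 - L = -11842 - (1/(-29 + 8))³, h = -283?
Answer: 96647795/9261 ≈ 10436.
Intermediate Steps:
k = 1415 (k = -283*(-5) = 1415)
L = 109752110/9261 (L = 9 - (-11842 - (1/(-29 + 8))³) = 9 - (-11842 - (1/(-21))³) = 9 - (-11842 - (-1/21)³) = 9 - (-11842 - 1*(-1/9261)) = 9 - (-11842 + 1/9261) = 9 - 1*(-109668761/9261) = 9 + 109668761/9261 = 109752110/9261 ≈ 11851.)
L - k = 109752110/9261 - 1*1415 = 109752110/9261 - 1415 = 96647795/9261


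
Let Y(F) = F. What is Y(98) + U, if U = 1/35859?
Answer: 3514183/35859 ≈ 98.000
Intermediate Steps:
U = 1/35859 ≈ 2.7887e-5
Y(98) + U = 98 + 1/35859 = 3514183/35859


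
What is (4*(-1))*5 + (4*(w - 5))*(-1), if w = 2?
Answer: -8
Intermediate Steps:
(4*(-1))*5 + (4*(w - 5))*(-1) = (4*(-1))*5 + (4*(2 - 5))*(-1) = -4*5 + (4*(-3))*(-1) = -20 - 12*(-1) = -20 + 12 = -8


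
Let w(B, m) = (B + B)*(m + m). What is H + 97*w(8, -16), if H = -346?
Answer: -50010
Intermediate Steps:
w(B, m) = 4*B*m (w(B, m) = (2*B)*(2*m) = 4*B*m)
H + 97*w(8, -16) = -346 + 97*(4*8*(-16)) = -346 + 97*(-512) = -346 - 49664 = -50010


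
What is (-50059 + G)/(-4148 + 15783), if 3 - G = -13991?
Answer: -7213/2327 ≈ -3.0997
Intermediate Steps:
G = 13994 (G = 3 - 1*(-13991) = 3 + 13991 = 13994)
(-50059 + G)/(-4148 + 15783) = (-50059 + 13994)/(-4148 + 15783) = -36065/11635 = -36065*1/11635 = -7213/2327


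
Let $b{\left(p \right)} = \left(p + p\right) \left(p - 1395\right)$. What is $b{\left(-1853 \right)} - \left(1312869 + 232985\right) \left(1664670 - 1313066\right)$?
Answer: $-543516412728$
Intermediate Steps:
$b{\left(p \right)} = 2 p \left(-1395 + p\right)$
$b{\left(-1853 \right)} - \left(1312869 + 232985\right) \left(1664670 - 1313066\right) = 2 \left(-1853\right) \left(-1395 - 1853\right) - \left(1312869 + 232985\right) \left(1664670 - 1313066\right) = 2 \left(-1853\right) \left(-3248\right) - 1545854 \cdot 351604 = 12037088 - 543528449816 = -543516412728$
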